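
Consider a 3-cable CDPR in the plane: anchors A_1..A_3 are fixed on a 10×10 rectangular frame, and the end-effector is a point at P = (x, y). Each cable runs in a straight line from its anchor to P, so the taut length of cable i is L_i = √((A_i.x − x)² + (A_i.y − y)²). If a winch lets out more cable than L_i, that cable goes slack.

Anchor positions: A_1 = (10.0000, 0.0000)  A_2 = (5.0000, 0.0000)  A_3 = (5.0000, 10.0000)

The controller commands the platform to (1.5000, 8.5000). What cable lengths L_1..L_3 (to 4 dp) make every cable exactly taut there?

L_1: Δ = A_1−P = (8.5000, -8.5000) → ‖Δ‖ = √144.5000 = 12.0208
L_2: Δ = A_2−P = (3.5000, -8.5000) → ‖Δ‖ = √84.5000 = 9.1924
L_3: Δ = A_3−P = (3.5000, 1.5000) → ‖Δ‖ = √14.5000 = 3.8079

(12.0208, 9.1924, 3.8079)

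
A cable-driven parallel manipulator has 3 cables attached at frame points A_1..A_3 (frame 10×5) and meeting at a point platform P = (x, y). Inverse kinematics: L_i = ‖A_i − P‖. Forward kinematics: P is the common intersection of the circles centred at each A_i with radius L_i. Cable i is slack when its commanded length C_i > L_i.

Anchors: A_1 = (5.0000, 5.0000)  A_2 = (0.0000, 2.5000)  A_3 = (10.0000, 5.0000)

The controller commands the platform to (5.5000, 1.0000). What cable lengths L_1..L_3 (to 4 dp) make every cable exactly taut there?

(4.0311, 5.7009, 6.0208)

L_1 = √((5.0000−5.5000)² + (5.0000−1.0000)²) = 4.0311
L_2 = √((0.0000−5.5000)² + (2.5000−1.0000)²) = 5.7009
L_3 = √((10.0000−5.5000)² + (5.0000−1.0000)²) = 6.0208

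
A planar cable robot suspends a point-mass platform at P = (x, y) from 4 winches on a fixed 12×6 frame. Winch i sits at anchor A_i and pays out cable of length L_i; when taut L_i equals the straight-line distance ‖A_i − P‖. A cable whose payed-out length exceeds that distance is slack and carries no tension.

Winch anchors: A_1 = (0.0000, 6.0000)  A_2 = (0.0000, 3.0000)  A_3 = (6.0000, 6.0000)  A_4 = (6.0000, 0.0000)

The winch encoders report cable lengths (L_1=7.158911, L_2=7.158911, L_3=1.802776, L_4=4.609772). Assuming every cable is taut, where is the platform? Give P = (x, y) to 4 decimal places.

(7.0000, 4.5000)

expand ‖A_i−P‖²=L_i² and subtract eq 1 (q_i ≔ ‖A_i‖²−L_i²)
q_1 = 0.0000+36.0000−51.2500 = -15.2500
eq1−eq2 → [0.0000  6.0000]·P = 27.0000
eq1−eq3 → [-12.0000  0.0000]·P = -84.0000
eq1−eq4 → [-12.0000  12.0000]·P = -30.0000
2×2 solve → P = (7.0000, 4.5000)
check cable 4: ‖A_4−P‖² = 21.2500 ≈ L_4² = 21.2500 ✓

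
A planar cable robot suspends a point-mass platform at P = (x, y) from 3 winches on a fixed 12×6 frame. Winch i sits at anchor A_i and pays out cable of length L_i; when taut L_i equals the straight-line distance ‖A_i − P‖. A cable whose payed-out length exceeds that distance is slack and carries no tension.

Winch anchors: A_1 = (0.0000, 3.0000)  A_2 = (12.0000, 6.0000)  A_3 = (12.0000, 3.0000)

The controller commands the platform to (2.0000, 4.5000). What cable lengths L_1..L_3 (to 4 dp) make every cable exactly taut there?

(2.5000, 10.1119, 10.1119)

L_1 = √((0.0000−2.0000)² + (3.0000−4.5000)²) = 2.5000
L_2 = √((12.0000−2.0000)² + (6.0000−4.5000)²) = 10.1119
L_3 = √((12.0000−2.0000)² + (3.0000−4.5000)²) = 10.1119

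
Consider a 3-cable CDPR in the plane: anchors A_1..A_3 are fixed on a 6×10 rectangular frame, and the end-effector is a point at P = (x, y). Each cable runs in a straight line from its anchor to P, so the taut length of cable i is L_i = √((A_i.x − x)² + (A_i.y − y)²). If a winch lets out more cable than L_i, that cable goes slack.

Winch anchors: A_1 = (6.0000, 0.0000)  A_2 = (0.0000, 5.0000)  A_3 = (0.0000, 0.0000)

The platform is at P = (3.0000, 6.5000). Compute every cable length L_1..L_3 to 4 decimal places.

(7.1589, 3.3541, 7.1589)

L_1 = √((6.0000−3.0000)² + (0.0000−6.5000)²) = 7.1589
L_2 = √((0.0000−3.0000)² + (5.0000−6.5000)²) = 3.3541
L_3 = √((0.0000−3.0000)² + (0.0000−6.5000)²) = 7.1589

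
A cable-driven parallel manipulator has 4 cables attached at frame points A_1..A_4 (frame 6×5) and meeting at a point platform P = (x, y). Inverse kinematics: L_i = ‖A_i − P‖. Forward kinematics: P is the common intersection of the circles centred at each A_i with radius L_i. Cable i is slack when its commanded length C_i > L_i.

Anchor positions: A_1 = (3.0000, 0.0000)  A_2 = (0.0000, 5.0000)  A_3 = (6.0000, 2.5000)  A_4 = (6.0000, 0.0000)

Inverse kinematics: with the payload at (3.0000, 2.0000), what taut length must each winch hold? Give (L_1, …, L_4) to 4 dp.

cable 1: Δx=0.0000, Δy=-2.0000; L_1 = √(Δx²+Δy²) = 2.0000
cable 2: Δx=-3.0000, Δy=3.0000; L_2 = √(Δx²+Δy²) = 4.2426
cable 3: Δx=3.0000, Δy=0.5000; L_3 = √(Δx²+Δy²) = 3.0414
cable 4: Δx=3.0000, Δy=-2.0000; L_4 = √(Δx²+Δy²) = 3.6056

(2.0000, 4.2426, 3.0414, 3.6056)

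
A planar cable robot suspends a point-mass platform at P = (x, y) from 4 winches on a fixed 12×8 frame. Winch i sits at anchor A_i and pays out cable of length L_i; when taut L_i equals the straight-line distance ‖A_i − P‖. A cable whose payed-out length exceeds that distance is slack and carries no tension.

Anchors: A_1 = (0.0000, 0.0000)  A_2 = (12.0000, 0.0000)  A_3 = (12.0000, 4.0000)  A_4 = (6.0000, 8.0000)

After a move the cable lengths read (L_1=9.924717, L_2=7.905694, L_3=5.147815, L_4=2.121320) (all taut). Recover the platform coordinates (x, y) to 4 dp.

(7.5000, 6.5000)

expand ‖A_i−P‖²=L_i² and subtract eq 1 (q_i ≔ ‖A_i‖²−L_i²)
q_1 = 0.0000+0.0000−98.5000 = -98.5000
eq1−eq2 → [-24.0000  0.0000]·P = -180.0000
eq1−eq3 → [-24.0000  -8.0000]·P = -232.0000
eq1−eq4 → [-12.0000  -16.0000]·P = -194.0000
2×2 solve → P = (7.5000, 6.5000)
check cable 4: ‖A_4−P‖² = 4.5000 ≈ L_4² = 4.5000 ✓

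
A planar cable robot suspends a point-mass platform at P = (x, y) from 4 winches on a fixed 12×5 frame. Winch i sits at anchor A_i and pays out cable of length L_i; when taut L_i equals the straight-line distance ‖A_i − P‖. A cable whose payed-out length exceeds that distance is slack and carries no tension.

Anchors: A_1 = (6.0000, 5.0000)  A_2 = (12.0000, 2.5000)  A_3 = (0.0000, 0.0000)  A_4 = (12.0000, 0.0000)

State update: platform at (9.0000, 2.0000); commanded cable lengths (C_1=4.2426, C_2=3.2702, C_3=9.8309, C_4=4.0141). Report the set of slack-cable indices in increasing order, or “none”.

cable 1: √((-3.0000)²+(3.0000)²)=4.2426, C_1=4.2426: taut
cable 2: √((3.0000)²+(0.5000)²)=3.0414, C_2=3.2702: slack
cable 3: √((-9.0000)²+(-2.0000)²)=9.2195, C_3=9.8309: slack
cable 4: √((3.0000)²+(-2.0000)²)=3.6056, C_4=4.0141: slack

2, 3, 4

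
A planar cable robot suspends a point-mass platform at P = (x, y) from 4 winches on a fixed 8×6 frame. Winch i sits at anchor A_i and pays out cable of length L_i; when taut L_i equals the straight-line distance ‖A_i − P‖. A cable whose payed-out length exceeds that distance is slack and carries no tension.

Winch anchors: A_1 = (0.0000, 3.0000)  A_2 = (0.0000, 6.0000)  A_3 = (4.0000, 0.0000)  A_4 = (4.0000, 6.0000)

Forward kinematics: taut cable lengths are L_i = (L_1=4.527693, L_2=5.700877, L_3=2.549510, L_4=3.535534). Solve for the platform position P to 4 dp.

(4.5000, 2.5000)

circle eqns → linear via eq_j − eq_1; set c_j = A_j·A_j − L_j²
c_1 = 0.0000+9.0000−20.5000 = -11.5000
0.0000·x − 6.0000·y = c_1−c_2 = -15.0000
-8.0000·x + 6.0000·y = c_1−c_3 = -21.0000
-8.0000·x − 6.0000·y = c_1−c_4 = -51.0000
solve first two rows → x=4.5000, y=2.5000
check cable 4: ‖A_4−P‖² = 12.5000 ≈ L_4² = 12.5000 ✓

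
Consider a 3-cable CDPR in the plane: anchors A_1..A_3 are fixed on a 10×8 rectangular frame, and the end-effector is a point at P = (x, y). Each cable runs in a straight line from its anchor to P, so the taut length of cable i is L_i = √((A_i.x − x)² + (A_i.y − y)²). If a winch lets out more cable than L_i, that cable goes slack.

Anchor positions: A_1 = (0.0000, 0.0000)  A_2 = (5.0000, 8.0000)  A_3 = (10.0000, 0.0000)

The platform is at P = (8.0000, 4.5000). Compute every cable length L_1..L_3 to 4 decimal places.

(9.1788, 4.6098, 4.9244)

cable 1: Δx=-8.0000, Δy=-4.5000; L_1 = √(Δx²+Δy²) = 9.1788
cable 2: Δx=-3.0000, Δy=3.5000; L_2 = √(Δx²+Δy²) = 4.6098
cable 3: Δx=2.0000, Δy=-4.5000; L_3 = √(Δx²+Δy²) = 4.9244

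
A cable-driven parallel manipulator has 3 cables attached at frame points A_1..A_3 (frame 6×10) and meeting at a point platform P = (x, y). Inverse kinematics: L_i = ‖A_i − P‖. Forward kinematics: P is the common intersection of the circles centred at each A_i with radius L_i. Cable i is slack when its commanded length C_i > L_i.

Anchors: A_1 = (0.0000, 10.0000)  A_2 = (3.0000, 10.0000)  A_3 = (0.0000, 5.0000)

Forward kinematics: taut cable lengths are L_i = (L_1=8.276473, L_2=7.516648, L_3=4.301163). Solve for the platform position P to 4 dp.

circle eqns → linear via eq_j − eq_1; set q_j = A_j·A_j − L_j²
q_1 = 0.0000+100.0000−68.5000 = 31.5000
-6.0000·x + 0.0000·y = q_1−q_2 = -21.0000
0.0000·x + 10.0000·y = q_1−q_3 = 25.0000
solve first two rows → x=3.5000, y=2.5000

(3.5000, 2.5000)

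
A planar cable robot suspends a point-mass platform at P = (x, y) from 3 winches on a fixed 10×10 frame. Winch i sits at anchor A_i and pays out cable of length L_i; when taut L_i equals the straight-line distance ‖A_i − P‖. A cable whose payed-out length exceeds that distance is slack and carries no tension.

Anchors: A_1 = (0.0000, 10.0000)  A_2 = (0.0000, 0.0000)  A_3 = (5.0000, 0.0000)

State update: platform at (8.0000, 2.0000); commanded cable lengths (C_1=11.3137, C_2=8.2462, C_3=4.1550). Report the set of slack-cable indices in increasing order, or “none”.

3

cable 1: √((-8.0000)²+(8.0000)²)=11.3137, C_1=11.3137: taut
cable 2: √((-8.0000)²+(-2.0000)²)=8.2462, C_2=8.2462: taut
cable 3: √((-3.0000)²+(-2.0000)²)=3.6056, C_3=4.1550: slack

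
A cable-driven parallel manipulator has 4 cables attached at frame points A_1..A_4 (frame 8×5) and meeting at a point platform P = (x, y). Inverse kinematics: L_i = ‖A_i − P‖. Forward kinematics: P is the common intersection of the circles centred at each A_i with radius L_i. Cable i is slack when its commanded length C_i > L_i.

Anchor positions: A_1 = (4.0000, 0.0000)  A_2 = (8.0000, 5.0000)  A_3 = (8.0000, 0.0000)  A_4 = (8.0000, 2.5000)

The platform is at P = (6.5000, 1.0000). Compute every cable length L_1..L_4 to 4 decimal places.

L_1 = √((4.0000−6.5000)² + (0.0000−1.0000)²) = 2.6926
L_2 = √((8.0000−6.5000)² + (5.0000−1.0000)²) = 4.2720
L_3 = √((8.0000−6.5000)² + (0.0000−1.0000)²) = 1.8028
L_4 = √((8.0000−6.5000)² + (2.5000−1.0000)²) = 2.1213

(2.6926, 4.2720, 1.8028, 2.1213)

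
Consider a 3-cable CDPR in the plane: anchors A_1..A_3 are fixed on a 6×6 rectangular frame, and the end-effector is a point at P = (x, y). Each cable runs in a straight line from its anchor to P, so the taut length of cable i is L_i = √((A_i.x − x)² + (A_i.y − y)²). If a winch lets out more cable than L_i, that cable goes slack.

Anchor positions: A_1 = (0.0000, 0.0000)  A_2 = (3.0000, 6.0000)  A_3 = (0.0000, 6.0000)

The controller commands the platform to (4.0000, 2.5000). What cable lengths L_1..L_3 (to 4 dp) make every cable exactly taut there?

L_1: Δ = A_1−P = (-4.0000, -2.5000) → ‖Δ‖ = √22.2500 = 4.7170
L_2: Δ = A_2−P = (-1.0000, 3.5000) → ‖Δ‖ = √13.2500 = 3.6401
L_3: Δ = A_3−P = (-4.0000, 3.5000) → ‖Δ‖ = √28.2500 = 5.3151

(4.7170, 3.6401, 5.3151)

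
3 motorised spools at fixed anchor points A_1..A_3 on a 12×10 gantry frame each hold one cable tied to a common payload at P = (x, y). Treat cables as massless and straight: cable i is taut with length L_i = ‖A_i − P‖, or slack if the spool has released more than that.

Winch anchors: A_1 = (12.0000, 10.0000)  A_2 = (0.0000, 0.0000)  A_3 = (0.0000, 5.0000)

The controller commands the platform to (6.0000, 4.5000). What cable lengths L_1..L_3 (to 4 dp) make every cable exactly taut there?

cable 1: Δx=6.0000, Δy=5.5000; L_1 = √(Δx²+Δy²) = 8.1394
cable 2: Δx=-6.0000, Δy=-4.5000; L_2 = √(Δx²+Δy²) = 7.5000
cable 3: Δx=-6.0000, Δy=0.5000; L_3 = √(Δx²+Δy²) = 6.0208

(8.1394, 7.5000, 6.0208)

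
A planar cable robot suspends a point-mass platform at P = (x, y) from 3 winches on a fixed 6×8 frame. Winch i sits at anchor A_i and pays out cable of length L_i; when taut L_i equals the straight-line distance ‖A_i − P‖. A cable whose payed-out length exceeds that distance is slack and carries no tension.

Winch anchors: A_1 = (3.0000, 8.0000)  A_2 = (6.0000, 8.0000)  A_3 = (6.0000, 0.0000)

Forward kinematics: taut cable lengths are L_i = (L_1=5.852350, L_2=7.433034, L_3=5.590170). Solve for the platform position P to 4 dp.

circle eqns → linear via eq_j − eq_1; set c_j = A_j·A_j − L_j²
c_1 = 9.0000+64.0000−34.2500 = 38.7500
-6.0000·x + 0.0000·y = c_1−c_2 = -6.0000
-6.0000·x + 16.0000·y = c_1−c_3 = 34.0000
solve first two rows → x=1.0000, y=2.5000

(1.0000, 2.5000)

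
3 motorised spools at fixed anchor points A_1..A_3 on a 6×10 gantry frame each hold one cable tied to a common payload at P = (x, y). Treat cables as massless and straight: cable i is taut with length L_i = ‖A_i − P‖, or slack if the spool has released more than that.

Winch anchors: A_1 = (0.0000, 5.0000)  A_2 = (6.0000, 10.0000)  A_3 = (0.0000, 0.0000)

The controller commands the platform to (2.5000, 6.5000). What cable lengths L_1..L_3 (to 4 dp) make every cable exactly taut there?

(2.9155, 4.9497, 6.9642)

L_1 = √((0.0000−2.5000)² + (5.0000−6.5000)²) = 2.9155
L_2 = √((6.0000−2.5000)² + (10.0000−6.5000)²) = 4.9497
L_3 = √((0.0000−2.5000)² + (0.0000−6.5000)²) = 6.9642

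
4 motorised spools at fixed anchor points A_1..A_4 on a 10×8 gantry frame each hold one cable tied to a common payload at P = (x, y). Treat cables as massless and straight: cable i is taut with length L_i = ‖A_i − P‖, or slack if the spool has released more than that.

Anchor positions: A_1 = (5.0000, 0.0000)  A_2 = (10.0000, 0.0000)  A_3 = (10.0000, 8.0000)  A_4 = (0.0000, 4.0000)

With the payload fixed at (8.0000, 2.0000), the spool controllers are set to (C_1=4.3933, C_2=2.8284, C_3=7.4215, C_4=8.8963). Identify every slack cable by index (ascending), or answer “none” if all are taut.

1, 3, 4

i=1: geometric 3.6056 vs commanded 4.3933 ⇒ slack
i=2: geometric 2.8284 vs commanded 2.8284 ⇒ taut
i=3: geometric 6.3246 vs commanded 7.4215 ⇒ slack
i=4: geometric 8.2462 vs commanded 8.8963 ⇒ slack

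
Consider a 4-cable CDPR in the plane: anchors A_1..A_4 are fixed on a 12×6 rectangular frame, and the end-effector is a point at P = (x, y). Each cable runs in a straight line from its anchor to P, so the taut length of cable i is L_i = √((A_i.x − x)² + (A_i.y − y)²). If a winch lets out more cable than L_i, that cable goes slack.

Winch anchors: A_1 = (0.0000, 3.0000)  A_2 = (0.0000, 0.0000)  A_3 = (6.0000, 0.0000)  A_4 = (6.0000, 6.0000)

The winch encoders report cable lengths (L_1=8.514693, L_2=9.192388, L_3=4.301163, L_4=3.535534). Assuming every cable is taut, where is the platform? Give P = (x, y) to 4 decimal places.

expand ‖A_i−P‖²=L_i² and subtract eq 1 (q_i ≔ ‖A_i‖²−L_i²)
q_1 = 0.0000+9.0000−72.5000 = -63.5000
eq1−eq2 → [0.0000  6.0000]·P = 21.0000
eq1−eq3 → [-12.0000  6.0000]·P = -81.0000
eq1−eq4 → [-12.0000  -6.0000]·P = -123.0000
2×2 solve → P = (8.5000, 3.5000)
check cable 4: ‖A_4−P‖² = 12.5000 ≈ L_4² = 12.5000 ✓

(8.5000, 3.5000)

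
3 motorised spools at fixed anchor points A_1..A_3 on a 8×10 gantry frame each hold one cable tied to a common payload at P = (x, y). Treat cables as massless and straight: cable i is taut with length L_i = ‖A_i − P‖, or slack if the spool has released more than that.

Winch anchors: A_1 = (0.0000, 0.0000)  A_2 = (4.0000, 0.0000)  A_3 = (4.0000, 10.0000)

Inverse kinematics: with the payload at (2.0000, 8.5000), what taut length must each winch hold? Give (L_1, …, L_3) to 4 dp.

L_1 = √((0.0000−2.0000)² + (0.0000−8.5000)²) = 8.7321
L_2 = √((4.0000−2.0000)² + (0.0000−8.5000)²) = 8.7321
L_3 = √((4.0000−2.0000)² + (10.0000−8.5000)²) = 2.5000

(8.7321, 8.7321, 2.5000)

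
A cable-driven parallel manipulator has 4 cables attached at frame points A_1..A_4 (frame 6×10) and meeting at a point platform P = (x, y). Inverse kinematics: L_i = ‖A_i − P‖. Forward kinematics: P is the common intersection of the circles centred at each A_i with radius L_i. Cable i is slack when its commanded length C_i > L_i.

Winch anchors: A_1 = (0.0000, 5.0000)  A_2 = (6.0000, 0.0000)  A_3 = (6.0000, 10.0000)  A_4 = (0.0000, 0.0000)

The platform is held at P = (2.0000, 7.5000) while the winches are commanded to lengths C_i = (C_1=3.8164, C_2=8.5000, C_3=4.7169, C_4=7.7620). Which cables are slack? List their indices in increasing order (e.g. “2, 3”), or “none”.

i=1: geometric 3.2016 vs commanded 3.8164 ⇒ slack
i=2: geometric 8.5000 vs commanded 8.5000 ⇒ taut
i=3: geometric 4.7170 vs commanded 4.7169 ⇒ taut
i=4: geometric 7.7621 vs commanded 7.7620 ⇒ taut

1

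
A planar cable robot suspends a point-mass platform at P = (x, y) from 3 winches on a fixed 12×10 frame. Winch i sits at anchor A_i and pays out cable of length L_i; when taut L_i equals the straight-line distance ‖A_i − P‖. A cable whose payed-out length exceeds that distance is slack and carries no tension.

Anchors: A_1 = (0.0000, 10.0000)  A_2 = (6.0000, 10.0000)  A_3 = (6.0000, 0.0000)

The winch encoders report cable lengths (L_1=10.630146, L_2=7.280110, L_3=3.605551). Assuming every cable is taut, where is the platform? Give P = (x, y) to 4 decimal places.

(8.0000, 3.0000)

circle eqns → linear via eq_j − eq_1; set q_j = A_j·A_j − L_j²
q_1 = 0.0000+100.0000−113.0000 = -13.0000
-12.0000·x + 0.0000·y = q_1−q_2 = -96.0000
-12.0000·x + 20.0000·y = q_1−q_3 = -36.0000
solve first two rows → x=8.0000, y=3.0000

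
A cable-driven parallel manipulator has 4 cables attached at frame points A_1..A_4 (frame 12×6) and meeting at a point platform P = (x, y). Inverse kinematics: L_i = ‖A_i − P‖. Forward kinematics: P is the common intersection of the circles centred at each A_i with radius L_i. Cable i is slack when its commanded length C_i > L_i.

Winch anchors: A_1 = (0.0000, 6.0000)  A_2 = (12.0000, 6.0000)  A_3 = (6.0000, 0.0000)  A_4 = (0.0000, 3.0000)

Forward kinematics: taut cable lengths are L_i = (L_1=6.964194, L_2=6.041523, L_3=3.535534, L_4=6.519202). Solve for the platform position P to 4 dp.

each cable: (A_i−P)·(A_i−P) = L_i²; let k_i = ‖A_i‖²−L_i²
k_1 = 0.0000+36.0000−48.5000 = -12.5000
row 1: -24.0000x + 0.0000y = -156.0000  (k_2=143.5000)
row 2: -12.0000x + 12.0000y = -36.0000  (k_3=23.5000)
row 3: 0.0000x + 6.0000y = 21.0000  (k_4=-33.5000)
Cramer on rows 1–2 → x = 6.5000, y = 3.5000
check cable 4: ‖A_4−P‖² = 42.5000 ≈ L_4² = 42.5000 ✓

(6.5000, 3.5000)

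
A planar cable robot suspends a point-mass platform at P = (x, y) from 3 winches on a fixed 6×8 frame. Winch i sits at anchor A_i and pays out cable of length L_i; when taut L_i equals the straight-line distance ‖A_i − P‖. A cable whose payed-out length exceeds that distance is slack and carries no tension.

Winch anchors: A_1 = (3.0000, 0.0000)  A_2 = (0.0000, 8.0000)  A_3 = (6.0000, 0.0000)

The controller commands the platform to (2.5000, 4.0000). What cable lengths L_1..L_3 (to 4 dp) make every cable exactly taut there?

(4.0311, 4.7170, 5.3151)

L_1: Δ = A_1−P = (0.5000, -4.0000) → ‖Δ‖ = √16.2500 = 4.0311
L_2: Δ = A_2−P = (-2.5000, 4.0000) → ‖Δ‖ = √22.2500 = 4.7170
L_3: Δ = A_3−P = (3.5000, -4.0000) → ‖Δ‖ = √28.2500 = 5.3151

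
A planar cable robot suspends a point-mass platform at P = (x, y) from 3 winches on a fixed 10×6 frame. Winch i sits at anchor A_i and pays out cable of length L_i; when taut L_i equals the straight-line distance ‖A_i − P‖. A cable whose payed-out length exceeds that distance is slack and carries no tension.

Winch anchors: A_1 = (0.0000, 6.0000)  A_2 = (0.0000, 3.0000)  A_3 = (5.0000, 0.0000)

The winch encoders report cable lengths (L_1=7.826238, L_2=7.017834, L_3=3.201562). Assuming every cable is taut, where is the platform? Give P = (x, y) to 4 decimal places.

(7.0000, 2.5000)

expand ‖A_i−P‖²=L_i² and subtract eq 1 (q_i ≔ ‖A_i‖²−L_i²)
q_1 = 0.0000+36.0000−61.2500 = -25.2500
eq1−eq2 → [0.0000  6.0000]·P = 15.0000
eq1−eq3 → [-10.0000  12.0000]·P = -40.0000
2×2 solve → P = (7.0000, 2.5000)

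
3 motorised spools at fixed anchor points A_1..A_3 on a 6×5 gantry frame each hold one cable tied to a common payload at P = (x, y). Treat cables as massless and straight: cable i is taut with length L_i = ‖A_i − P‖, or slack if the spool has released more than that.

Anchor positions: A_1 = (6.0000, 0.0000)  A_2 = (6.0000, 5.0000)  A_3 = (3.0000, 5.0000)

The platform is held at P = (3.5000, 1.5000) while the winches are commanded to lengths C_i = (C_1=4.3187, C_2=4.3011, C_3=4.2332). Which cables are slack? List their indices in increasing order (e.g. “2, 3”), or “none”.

cable 1: L_1 = ‖A_1−P‖ = 2.9155;  C_1 = 4.3187 → slack
cable 2: L_2 = ‖A_2−P‖ = 4.3012;  C_2 = 4.3011 → taut
cable 3: L_3 = ‖A_3−P‖ = 3.5355;  C_3 = 4.2332 → slack

1, 3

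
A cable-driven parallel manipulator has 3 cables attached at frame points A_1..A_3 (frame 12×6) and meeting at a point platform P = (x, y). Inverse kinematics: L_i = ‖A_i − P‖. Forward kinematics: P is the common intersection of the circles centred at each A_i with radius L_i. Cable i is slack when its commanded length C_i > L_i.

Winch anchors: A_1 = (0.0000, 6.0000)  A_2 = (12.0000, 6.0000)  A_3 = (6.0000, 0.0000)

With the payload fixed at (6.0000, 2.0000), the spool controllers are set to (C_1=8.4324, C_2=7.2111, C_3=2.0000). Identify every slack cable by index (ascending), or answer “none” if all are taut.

1

cable 1: L_1 = ‖A_1−P‖ = 7.2111;  C_1 = 8.4324 → slack
cable 2: L_2 = ‖A_2−P‖ = 7.2111;  C_2 = 7.2111 → taut
cable 3: L_3 = ‖A_3−P‖ = 2.0000;  C_3 = 2.0000 → taut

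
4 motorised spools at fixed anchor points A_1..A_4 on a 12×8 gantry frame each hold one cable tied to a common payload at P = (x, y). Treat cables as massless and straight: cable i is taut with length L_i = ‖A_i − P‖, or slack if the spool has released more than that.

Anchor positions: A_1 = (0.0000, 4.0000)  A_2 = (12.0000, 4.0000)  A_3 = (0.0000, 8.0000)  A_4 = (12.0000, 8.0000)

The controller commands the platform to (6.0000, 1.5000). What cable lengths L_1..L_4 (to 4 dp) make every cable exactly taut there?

(6.5000, 6.5000, 8.8459, 8.8459)

cable 1: Δx=-6.0000, Δy=2.5000; L_1 = √(Δx²+Δy²) = 6.5000
cable 2: Δx=6.0000, Δy=2.5000; L_2 = √(Δx²+Δy²) = 6.5000
cable 3: Δx=-6.0000, Δy=6.5000; L_3 = √(Δx²+Δy²) = 8.8459
cable 4: Δx=6.0000, Δy=6.5000; L_4 = √(Δx²+Δy²) = 8.8459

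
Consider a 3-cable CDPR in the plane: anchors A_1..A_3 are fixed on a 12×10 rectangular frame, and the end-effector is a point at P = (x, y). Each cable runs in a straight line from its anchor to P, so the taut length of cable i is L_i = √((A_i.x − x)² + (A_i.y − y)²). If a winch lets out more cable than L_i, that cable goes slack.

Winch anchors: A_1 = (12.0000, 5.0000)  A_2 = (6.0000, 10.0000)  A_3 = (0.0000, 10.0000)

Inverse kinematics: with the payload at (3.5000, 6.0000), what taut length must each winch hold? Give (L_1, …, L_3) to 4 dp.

L_1 = √((12.0000−3.5000)² + (5.0000−6.0000)²) = 8.5586
L_2 = √((6.0000−3.5000)² + (10.0000−6.0000)²) = 4.7170
L_3 = √((0.0000−3.5000)² + (10.0000−6.0000)²) = 5.3151

(8.5586, 4.7170, 5.3151)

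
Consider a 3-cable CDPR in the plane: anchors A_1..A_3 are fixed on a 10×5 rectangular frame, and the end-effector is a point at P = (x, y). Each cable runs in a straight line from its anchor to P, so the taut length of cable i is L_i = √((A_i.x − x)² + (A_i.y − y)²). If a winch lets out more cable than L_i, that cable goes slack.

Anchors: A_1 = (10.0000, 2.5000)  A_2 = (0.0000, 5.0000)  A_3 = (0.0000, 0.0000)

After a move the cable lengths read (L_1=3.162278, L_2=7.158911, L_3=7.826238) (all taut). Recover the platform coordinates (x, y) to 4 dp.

(7.0000, 3.5000)

each cable: (A_i−P)·(A_i−P) = L_i²; let k_i = ‖A_i‖²−L_i²
k_1 = 100.0000+6.2500−10.0000 = 96.2500
row 1: 20.0000x − 5.0000y = 122.5000  (k_2=-26.2500)
row 2: 20.0000x + 5.0000y = 157.5000  (k_3=-61.2500)
Cramer on rows 1–2 → x = 7.0000, y = 3.5000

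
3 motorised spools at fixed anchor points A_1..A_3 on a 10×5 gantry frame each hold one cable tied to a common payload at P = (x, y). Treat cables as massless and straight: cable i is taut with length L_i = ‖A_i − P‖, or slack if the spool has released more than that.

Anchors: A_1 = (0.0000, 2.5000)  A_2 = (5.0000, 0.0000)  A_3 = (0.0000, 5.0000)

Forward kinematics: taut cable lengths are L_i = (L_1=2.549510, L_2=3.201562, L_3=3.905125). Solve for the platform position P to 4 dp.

expand ‖A_i−P‖²=L_i² and subtract eq 1 (c_i ≔ ‖A_i‖²−L_i²)
c_1 = 0.0000+6.2500−6.5000 = -0.2500
eq1−eq2 → [-10.0000  5.0000]·P = -15.0000
eq1−eq3 → [0.0000  -5.0000]·P = -10.0000
2×2 solve → P = (2.5000, 2.0000)

(2.5000, 2.0000)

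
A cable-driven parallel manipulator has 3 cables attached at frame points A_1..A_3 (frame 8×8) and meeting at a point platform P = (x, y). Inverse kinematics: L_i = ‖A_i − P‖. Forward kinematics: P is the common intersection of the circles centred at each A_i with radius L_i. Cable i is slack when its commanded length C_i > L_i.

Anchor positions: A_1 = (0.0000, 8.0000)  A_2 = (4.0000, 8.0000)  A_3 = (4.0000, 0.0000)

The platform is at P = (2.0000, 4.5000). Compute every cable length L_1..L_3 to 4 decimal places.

L_1 = √((0.0000−2.0000)² + (8.0000−4.5000)²) = 4.0311
L_2 = √((4.0000−2.0000)² + (8.0000−4.5000)²) = 4.0311
L_3 = √((4.0000−2.0000)² + (0.0000−4.5000)²) = 4.9244

(4.0311, 4.0311, 4.9244)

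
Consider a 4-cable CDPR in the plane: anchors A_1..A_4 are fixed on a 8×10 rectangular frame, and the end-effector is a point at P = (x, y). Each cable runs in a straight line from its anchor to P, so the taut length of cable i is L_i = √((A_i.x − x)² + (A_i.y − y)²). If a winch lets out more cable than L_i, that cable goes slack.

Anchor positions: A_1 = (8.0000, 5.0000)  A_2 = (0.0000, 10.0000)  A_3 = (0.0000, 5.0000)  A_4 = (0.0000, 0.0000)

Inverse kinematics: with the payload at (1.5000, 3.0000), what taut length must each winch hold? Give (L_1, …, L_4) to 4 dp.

(6.8007, 7.1589, 2.5000, 3.3541)

L_1: Δ = A_1−P = (6.5000, 2.0000) → ‖Δ‖ = √46.2500 = 6.8007
L_2: Δ = A_2−P = (-1.5000, 7.0000) → ‖Δ‖ = √51.2500 = 7.1589
L_3: Δ = A_3−P = (-1.5000, 2.0000) → ‖Δ‖ = √6.2500 = 2.5000
L_4: Δ = A_4−P = (-1.5000, -3.0000) → ‖Δ‖ = √11.2500 = 3.3541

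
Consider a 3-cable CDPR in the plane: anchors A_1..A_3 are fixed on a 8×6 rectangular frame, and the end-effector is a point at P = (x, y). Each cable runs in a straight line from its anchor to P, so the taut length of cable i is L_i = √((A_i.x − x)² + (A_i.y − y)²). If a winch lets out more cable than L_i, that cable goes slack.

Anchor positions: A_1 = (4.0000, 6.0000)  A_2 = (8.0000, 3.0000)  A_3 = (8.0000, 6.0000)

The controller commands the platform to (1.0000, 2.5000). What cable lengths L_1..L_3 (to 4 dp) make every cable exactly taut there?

L_1: Δ = A_1−P = (3.0000, 3.5000) → ‖Δ‖ = √21.2500 = 4.6098
L_2: Δ = A_2−P = (7.0000, 0.5000) → ‖Δ‖ = √49.2500 = 7.0178
L_3: Δ = A_3−P = (7.0000, 3.5000) → ‖Δ‖ = √61.2500 = 7.8262

(4.6098, 7.0178, 7.8262)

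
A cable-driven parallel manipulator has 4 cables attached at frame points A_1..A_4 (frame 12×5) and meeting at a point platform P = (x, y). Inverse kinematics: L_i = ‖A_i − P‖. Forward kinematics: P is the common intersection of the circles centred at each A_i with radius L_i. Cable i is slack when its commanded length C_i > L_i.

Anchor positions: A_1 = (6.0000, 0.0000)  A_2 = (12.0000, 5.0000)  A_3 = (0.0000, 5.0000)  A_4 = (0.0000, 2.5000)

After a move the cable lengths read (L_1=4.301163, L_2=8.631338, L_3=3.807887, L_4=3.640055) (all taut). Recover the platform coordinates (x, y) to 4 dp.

each cable: (A_i−P)·(A_i−P) = L_i²; let q_i = ‖A_i‖²−L_i²
q_1 = 36.0000+0.0000−18.5000 = 17.5000
row 1: -12.0000x − 10.0000y = -77.0000  (q_2=94.5000)
row 2: 12.0000x − 10.0000y = 7.0000  (q_3=10.5000)
row 3: 12.0000x − 5.0000y = 24.5000  (q_4=-7.0000)
Cramer on rows 1–2 → x = 3.5000, y = 3.5000
check cable 4: ‖A_4−P‖² = 13.2500 ≈ L_4² = 13.2500 ✓

(3.5000, 3.5000)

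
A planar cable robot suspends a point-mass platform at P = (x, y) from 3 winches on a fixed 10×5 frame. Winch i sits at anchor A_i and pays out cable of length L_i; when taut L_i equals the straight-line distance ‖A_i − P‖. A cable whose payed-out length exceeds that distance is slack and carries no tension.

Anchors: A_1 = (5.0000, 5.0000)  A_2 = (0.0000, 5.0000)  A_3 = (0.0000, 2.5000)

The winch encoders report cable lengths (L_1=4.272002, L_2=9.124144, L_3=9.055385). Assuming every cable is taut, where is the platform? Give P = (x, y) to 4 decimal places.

(9.0000, 3.5000)

expand ‖A_i−P‖²=L_i² and subtract eq 1 (k_i ≔ ‖A_i‖²−L_i²)
k_1 = 25.0000+25.0000−18.2500 = 31.7500
eq1−eq2 → [10.0000  0.0000]·P = 90.0000
eq1−eq3 → [10.0000  5.0000]·P = 107.5000
2×2 solve → P = (9.0000, 3.5000)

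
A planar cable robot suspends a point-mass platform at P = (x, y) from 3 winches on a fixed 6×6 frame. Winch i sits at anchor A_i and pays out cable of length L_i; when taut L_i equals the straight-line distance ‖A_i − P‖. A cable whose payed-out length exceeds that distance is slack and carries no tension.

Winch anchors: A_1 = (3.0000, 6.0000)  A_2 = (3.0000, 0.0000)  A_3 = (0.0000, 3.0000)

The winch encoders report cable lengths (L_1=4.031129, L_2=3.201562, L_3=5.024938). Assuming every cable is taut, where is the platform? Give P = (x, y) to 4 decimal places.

(5.0000, 2.5000)

expand ‖A_i−P‖²=L_i² and subtract eq 1 (q_i ≔ ‖A_i‖²−L_i²)
q_1 = 9.0000+36.0000−16.2500 = 28.7500
eq1−eq2 → [0.0000  12.0000]·P = 30.0000
eq1−eq3 → [6.0000  6.0000]·P = 45.0000
2×2 solve → P = (5.0000, 2.5000)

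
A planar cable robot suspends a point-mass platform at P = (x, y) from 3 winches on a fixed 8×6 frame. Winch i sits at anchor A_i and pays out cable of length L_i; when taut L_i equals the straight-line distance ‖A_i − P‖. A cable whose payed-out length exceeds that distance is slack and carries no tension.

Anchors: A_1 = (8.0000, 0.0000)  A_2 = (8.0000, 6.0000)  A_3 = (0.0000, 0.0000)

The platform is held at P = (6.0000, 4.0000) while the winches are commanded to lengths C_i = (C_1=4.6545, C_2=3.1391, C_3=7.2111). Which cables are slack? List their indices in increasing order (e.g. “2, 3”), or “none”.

1, 2

cable 1: L_1 = ‖A_1−P‖ = 4.4721;  C_1 = 4.6545 → slack
cable 2: L_2 = ‖A_2−P‖ = 2.8284;  C_2 = 3.1391 → slack
cable 3: L_3 = ‖A_3−P‖ = 7.2111;  C_3 = 7.2111 → taut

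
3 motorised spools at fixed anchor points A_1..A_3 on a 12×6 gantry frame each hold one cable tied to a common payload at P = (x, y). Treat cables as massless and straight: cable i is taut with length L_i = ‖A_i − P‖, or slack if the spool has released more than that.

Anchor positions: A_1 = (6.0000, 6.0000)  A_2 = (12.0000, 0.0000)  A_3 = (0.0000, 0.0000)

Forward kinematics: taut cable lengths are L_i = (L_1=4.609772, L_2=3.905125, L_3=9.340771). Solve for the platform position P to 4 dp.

(9.0000, 2.5000)

circle eqns → linear via eq_j − eq_1; set c_j = A_j·A_j − L_j²
c_1 = 36.0000+36.0000−21.2500 = 50.7500
-12.0000·x + 12.0000·y = c_1−c_2 = -78.0000
12.0000·x + 12.0000·y = c_1−c_3 = 138.0000
solve first two rows → x=9.0000, y=2.5000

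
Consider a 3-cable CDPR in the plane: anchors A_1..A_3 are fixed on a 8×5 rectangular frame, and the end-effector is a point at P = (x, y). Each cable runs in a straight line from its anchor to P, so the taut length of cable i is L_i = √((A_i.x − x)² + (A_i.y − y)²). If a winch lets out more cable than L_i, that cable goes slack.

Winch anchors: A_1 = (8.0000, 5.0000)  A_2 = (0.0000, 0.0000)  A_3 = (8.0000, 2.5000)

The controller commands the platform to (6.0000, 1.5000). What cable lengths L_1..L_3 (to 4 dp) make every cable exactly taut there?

L_1: Δ = A_1−P = (2.0000, 3.5000) → ‖Δ‖ = √16.2500 = 4.0311
L_2: Δ = A_2−P = (-6.0000, -1.5000) → ‖Δ‖ = √38.2500 = 6.1847
L_3: Δ = A_3−P = (2.0000, 1.0000) → ‖Δ‖ = √5.0000 = 2.2361

(4.0311, 6.1847, 2.2361)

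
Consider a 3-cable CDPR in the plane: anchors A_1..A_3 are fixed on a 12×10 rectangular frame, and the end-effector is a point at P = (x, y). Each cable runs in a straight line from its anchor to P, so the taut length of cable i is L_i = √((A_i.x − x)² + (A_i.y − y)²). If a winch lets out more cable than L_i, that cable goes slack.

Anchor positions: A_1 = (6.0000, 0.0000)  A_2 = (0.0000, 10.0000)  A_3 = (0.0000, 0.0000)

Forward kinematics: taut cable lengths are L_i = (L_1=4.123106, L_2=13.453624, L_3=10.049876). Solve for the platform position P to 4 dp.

expand ‖A_i−P‖²=L_i² and subtract eq 1 (q_i ≔ ‖A_i‖²−L_i²)
q_1 = 36.0000+0.0000−17.0000 = 19.0000
eq1−eq2 → [12.0000  -20.0000]·P = 100.0000
eq1−eq3 → [12.0000  0.0000]·P = 120.0000
2×2 solve → P = (10.0000, 1.0000)

(10.0000, 1.0000)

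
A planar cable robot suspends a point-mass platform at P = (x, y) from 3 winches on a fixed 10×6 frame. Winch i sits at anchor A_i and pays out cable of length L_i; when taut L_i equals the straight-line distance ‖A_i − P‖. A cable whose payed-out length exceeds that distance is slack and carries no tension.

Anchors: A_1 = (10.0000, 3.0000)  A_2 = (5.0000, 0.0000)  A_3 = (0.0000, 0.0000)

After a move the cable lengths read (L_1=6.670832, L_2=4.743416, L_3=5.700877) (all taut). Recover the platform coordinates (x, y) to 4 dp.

expand ‖A_i−P‖²=L_i² and subtract eq 1 (q_i ≔ ‖A_i‖²−L_i²)
q_1 = 100.0000+9.0000−44.5000 = 64.5000
eq1−eq2 → [10.0000  6.0000]·P = 62.0000
eq1−eq3 → [20.0000  6.0000]·P = 97.0000
2×2 solve → P = (3.5000, 4.5000)

(3.5000, 4.5000)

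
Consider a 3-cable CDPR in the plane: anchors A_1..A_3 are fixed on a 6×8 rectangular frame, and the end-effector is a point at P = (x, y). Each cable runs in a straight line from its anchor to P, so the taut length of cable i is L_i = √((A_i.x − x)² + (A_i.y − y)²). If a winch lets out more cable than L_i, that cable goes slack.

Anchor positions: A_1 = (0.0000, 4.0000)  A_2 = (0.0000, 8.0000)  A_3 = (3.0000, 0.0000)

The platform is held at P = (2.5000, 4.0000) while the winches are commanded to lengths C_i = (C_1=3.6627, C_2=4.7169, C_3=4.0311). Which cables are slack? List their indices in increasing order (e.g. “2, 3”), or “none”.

1

cable 1: L_1 = ‖A_1−P‖ = 2.5000;  C_1 = 3.6627 → slack
cable 2: L_2 = ‖A_2−P‖ = 4.7170;  C_2 = 4.7169 → taut
cable 3: L_3 = ‖A_3−P‖ = 4.0311;  C_3 = 4.0311 → taut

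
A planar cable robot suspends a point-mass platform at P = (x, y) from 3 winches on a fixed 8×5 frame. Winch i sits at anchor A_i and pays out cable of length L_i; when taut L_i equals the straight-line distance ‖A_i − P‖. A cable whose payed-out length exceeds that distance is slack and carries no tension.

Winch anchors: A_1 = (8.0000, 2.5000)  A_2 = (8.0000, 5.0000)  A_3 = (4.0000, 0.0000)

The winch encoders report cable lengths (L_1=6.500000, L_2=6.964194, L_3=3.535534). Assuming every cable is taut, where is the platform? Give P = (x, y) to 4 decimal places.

(1.5000, 2.5000)

circle eqns → linear via eq_j − eq_1; set k_j = A_j·A_j − L_j²
k_1 = 64.0000+6.2500−42.2500 = 28.0000
0.0000·x − 5.0000·y = k_1−k_2 = -12.5000
8.0000·x + 5.0000·y = k_1−k_3 = 24.5000
solve first two rows → x=1.5000, y=2.5000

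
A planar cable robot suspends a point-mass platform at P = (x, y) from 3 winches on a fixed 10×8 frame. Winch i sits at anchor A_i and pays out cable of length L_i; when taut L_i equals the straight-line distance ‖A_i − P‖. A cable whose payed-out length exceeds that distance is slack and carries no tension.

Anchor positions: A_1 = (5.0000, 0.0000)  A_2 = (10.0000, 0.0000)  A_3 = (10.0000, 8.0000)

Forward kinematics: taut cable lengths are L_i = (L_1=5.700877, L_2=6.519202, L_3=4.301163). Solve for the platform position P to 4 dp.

expand ‖A_i−P‖²=L_i² and subtract eq 1 (q_i ≔ ‖A_i‖²−L_i²)
q_1 = 25.0000+0.0000−32.5000 = -7.5000
eq1−eq2 → [-10.0000  0.0000]·P = -65.0000
eq1−eq3 → [-10.0000  -16.0000]·P = -153.0000
2×2 solve → P = (6.5000, 5.5000)

(6.5000, 5.5000)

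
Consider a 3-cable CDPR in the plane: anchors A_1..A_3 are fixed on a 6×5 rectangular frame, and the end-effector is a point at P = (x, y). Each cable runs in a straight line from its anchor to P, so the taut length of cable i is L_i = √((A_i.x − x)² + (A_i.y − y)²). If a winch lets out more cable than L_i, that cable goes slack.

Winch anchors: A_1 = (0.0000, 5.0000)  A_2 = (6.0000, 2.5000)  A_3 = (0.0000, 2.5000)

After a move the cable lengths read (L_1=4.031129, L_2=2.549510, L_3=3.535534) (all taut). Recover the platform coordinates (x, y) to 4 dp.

expand ‖A_i−P‖²=L_i² and subtract eq 1 (q_i ≔ ‖A_i‖²−L_i²)
q_1 = 0.0000+25.0000−16.2500 = 8.7500
eq1−eq2 → [-12.0000  5.0000]·P = -27.0000
eq1−eq3 → [0.0000  5.0000]·P = 15.0000
2×2 solve → P = (3.5000, 3.0000)

(3.5000, 3.0000)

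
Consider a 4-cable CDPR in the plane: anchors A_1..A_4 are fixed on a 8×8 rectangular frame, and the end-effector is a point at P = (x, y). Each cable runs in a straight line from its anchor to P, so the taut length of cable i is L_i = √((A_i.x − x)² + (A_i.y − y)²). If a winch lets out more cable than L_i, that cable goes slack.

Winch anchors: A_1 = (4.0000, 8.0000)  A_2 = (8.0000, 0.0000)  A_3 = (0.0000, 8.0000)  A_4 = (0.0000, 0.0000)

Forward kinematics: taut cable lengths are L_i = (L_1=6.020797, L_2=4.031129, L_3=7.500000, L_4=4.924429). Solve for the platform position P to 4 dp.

(4.5000, 2.0000)

expand ‖A_i−P‖²=L_i² and subtract eq 1 (c_i ≔ ‖A_i‖²−L_i²)
c_1 = 16.0000+64.0000−36.2500 = 43.7500
eq1−eq2 → [-8.0000  16.0000]·P = -4.0000
eq1−eq3 → [8.0000  0.0000]·P = 36.0000
eq1−eq4 → [8.0000  16.0000]·P = 68.0000
2×2 solve → P = (4.5000, 2.0000)
check cable 4: ‖A_4−P‖² = 24.2500 ≈ L_4² = 24.2500 ✓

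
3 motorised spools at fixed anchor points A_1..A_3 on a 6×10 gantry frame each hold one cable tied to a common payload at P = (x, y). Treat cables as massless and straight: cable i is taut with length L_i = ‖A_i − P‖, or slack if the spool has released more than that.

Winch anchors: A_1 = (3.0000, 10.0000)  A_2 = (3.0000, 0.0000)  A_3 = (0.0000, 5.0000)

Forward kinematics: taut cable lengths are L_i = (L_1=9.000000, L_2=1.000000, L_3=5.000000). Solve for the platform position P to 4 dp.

(3.0000, 1.0000)

expand ‖A_i−P‖²=L_i² and subtract eq 1 (k_i ≔ ‖A_i‖²−L_i²)
k_1 = 9.0000+100.0000−81.0000 = 28.0000
eq1−eq2 → [0.0000  20.0000]·P = 20.0000
eq1−eq3 → [6.0000  10.0000]·P = 28.0000
2×2 solve → P = (3.0000, 1.0000)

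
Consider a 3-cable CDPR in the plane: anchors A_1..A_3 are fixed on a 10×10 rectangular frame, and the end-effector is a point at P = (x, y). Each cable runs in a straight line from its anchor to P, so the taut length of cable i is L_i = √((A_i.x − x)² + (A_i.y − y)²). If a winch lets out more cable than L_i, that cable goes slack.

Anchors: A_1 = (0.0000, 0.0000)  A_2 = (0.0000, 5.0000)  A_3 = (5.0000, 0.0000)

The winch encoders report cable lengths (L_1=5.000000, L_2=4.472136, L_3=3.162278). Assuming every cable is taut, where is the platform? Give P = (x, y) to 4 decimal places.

each cable: (A_i−P)·(A_i−P) = L_i²; let q_i = ‖A_i‖²−L_i²
q_1 = 0.0000+0.0000−25.0000 = -25.0000
row 1: 0.0000x − 10.0000y = -30.0000  (q_2=5.0000)
row 2: -10.0000x + 0.0000y = -40.0000  (q_3=15.0000)
Cramer on rows 1–2 → x = 4.0000, y = 3.0000

(4.0000, 3.0000)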